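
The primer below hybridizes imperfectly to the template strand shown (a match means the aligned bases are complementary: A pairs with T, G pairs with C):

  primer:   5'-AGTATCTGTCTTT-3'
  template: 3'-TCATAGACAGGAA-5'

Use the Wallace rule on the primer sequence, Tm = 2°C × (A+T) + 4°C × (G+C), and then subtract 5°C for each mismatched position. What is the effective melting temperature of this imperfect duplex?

29°C

Primer base counts: A=2, T=7, G=2, C=2 → A+T=9, G+C=4
Perfect-match Tm = 2(9) + 4(4) = 18 + 16 = 34°C
Mismatches (positions where the bases are not complementary): 1 (at position 11)
Effective Tm = 34 − 1×5 = 34 − 5 = 29°C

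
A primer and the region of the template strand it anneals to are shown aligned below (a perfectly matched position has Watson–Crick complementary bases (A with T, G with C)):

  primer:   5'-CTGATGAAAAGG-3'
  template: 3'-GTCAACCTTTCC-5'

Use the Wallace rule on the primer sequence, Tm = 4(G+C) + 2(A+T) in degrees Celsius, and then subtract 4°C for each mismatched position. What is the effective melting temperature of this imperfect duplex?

Primer base counts: A=5, T=2, G=4, C=1 → A+T=7, G+C=5
Perfect-match Tm = 2(7) + 4(5) = 14 + 20 = 34°C
Mismatches (positions where the bases are not complementary): 3 (at positions 2, 4, 7)
Effective Tm = 34 − 3×4 = 34 − 12 = 22°C

22°C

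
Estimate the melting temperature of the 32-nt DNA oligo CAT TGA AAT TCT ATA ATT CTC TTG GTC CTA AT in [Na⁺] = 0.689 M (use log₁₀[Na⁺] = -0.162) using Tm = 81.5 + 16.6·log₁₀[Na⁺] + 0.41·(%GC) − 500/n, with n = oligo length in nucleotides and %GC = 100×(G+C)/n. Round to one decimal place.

74.7°C

Length n = 32. Base counts: G=3, C=6, A=9, T=14
G+C = 9, so %GC = 9/32 × 100 = 28.125%
Salt term: 16.6 × (-0.162) = -2.689
GC term: 0.41 × 28.125 = 11.531; length term: −500/32 = −15.625
Tm = 81.5 + (-2.689) + 11.531 − 15.625 = 74.717 → 74.7°C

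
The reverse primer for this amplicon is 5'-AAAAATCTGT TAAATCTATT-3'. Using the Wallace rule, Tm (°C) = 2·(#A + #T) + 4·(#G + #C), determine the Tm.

G=1, C=2, A=9, T=8
A+T = 17, G+C = 3
Tm = 2×17 + 4×3 = 46°C

46°C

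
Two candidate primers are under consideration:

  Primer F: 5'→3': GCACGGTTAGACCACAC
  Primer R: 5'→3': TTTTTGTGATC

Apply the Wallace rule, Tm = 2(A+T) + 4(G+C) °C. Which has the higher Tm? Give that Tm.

Primer F, 54°C

Primer F: A+T=7, G+C=10 → Tm = 2(7)+4(10) = 54°C
Primer R: A+T=8, G+C=3 → Tm = 2(8)+4(3) = 28°C
54°C vs 28°C → primer F is higher.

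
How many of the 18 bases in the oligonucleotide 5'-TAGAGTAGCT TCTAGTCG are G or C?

Counting bases: C=3, A=4, T=6, G=5
Total G or C: 5 + 3 = 8

8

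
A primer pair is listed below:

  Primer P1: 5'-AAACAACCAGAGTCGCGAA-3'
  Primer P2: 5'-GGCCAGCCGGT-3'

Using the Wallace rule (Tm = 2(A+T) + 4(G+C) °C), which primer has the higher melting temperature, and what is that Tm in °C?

Primer P1, 56°C

Primer P1: A+T=10, G+C=9 → Tm = 2(10)+4(9) = 56°C
Primer P2: A+T=2, G+C=9 → Tm = 2(2)+4(9) = 40°C
56°C vs 40°C → primer P1 is higher.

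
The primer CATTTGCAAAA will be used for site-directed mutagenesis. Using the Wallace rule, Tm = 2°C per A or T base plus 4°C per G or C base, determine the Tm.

28°C

Base counts: G=1, A=5, C=2, T=3
So N_AT = 8 and N_GC = 3.
Tm = 2×8 + 4×3 = 28°C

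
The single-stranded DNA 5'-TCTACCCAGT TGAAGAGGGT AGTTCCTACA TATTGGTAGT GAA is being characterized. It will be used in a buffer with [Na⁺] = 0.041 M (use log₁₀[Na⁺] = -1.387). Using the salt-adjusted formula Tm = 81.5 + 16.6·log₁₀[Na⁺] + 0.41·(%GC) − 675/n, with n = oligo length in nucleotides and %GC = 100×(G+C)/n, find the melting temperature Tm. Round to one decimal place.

59.9°C

Length n = 43. Counting bases: A=12, T=13, G=11, C=7
G+C = 18, so %GC = 18/43 × 100 = 41.86%
Salt term: 16.6 × (-1.387) = -23.024
GC term: 0.41 × 41.86 = 17.163; length term: −675/43 = −15.698
Tm = 81.5 + (-23.024) + 17.163 − 15.698 = 59.941 → 59.9°C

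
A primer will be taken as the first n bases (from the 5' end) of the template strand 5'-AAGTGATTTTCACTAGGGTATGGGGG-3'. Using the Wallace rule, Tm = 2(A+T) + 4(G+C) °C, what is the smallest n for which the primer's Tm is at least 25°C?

First 10 bases: AAGTGATTTT → Tm = 24°C (< 25°C)
First 11 bases: AAGTGATTTTC → Tm = 28°C (≥ 25°C)
Since every base adds ≥2°C, Tm only increases with n, so the threshold is first crossed at n = 11.

n = 11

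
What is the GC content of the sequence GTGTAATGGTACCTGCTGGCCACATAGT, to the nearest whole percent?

Base counts: A=6, G=8, T=8, C=6
G+C = 8 + 6 = 14 out of 28 bases
%GC = 14/28 × 100 = 50% ≈ 50%

50%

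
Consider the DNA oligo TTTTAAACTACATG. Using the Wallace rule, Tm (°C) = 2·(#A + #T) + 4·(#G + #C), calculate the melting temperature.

34°C

Base counts: A=5, G=1, C=2, T=6
So N_AT = 11 and N_GC = 3.
Tm = 2(11) + 4(3) = 22 + 12 = 34°C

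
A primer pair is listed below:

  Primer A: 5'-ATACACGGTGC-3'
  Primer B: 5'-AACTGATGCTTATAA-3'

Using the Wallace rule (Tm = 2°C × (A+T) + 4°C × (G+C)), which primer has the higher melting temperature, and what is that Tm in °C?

Primer A: A+T=5, G+C=6 → Tm = 2(5)+4(6) = 34°C
Primer B: A+T=11, G+C=4 → Tm = 2(11)+4(4) = 38°C
34°C vs 38°C → primer B is higher.

Primer B, 38°C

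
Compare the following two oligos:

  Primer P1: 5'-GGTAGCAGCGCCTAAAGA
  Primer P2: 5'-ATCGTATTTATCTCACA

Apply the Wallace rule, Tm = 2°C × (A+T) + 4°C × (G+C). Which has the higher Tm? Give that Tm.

Primer P1, 56°C

Primer P1: A+T=8, G+C=10 → Tm = 2(8)+4(10) = 56°C
Primer P2: A+T=12, G+C=5 → Tm = 2(12)+4(5) = 44°C
56°C vs 44°C → primer P1 is higher.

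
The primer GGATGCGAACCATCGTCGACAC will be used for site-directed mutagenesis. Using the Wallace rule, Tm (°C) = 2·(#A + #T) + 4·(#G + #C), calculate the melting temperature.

70°C

Counting bases: T=3, C=7, G=6, A=6
A+T = 9, G+C = 13
Tm = 2×9 + 4×13 = 70°C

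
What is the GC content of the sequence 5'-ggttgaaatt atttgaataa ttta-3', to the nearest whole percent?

17%

Counting bases: C=0, G=4, T=11, A=9
G+C = 4 + 0 = 4 out of 24 bases
%GC = 4/24 × 100 = 16.67% ≈ 17%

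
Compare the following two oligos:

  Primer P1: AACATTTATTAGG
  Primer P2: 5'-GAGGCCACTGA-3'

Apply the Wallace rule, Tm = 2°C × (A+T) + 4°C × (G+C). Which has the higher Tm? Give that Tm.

Primer P2, 36°C

Primer P1: A+T=10, G+C=3 → Tm = 2(10)+4(3) = 32°C
Primer P2: A+T=4, G+C=7 → Tm = 2(4)+4(7) = 36°C
32°C vs 36°C → primer P2 is higher.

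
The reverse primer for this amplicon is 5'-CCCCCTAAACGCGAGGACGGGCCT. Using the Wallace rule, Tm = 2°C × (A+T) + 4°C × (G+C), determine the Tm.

82°C

G=7, A=5, C=10, T=2
AT pairs contribute 7, GC pairs contribute 17.
Tm = 2×7 + 4×17 = 82°C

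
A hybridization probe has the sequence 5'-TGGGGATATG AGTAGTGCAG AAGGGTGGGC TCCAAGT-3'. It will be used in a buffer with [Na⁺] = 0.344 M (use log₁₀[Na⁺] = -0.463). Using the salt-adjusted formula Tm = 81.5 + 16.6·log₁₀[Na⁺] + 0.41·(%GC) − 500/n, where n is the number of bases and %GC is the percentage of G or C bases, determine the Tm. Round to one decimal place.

Length n = 37. C=4, T=8, G=16, A=9
G+C = 20, so %GC = 20/37 × 100 = 54.054%
Salt term: 16.6 × (-0.463) = -7.686
GC term: 0.41 × 54.054 = 22.162; length term: −500/37 = −13.514
Tm = 81.5 + (-7.686) + 22.162 − 13.514 = 82.462 → 82.5°C

82.5°C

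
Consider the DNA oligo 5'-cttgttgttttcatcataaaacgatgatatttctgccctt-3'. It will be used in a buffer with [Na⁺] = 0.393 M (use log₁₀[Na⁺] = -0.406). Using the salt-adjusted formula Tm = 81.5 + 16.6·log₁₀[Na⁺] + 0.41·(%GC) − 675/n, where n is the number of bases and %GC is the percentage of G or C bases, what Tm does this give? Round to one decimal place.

Length n = 40. A=9, T=18, C=8, G=5
G+C = 13, so %GC = 13/40 × 100 = 32.5%
Salt term: 16.6 × (-0.406) = -6.74
GC term: 0.41 × 32.5 = 13.325; length term: −675/40 = −16.875
Tm = 81.5 + (-6.74) + 13.325 − 16.875 = 71.21 → 71.2°C

71.2°C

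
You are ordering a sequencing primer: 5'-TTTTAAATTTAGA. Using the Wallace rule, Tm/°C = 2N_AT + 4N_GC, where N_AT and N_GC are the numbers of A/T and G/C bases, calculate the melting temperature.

28°C

Base counts: A=5, G=1, T=7, C=0
A+T = 12, G+C = 1
Tm = 2(12) + 4(1) = 24 + 4 = 28°C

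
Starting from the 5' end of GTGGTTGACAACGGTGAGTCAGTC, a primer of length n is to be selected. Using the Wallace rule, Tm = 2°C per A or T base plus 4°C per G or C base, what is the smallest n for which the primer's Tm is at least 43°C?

First 13 bases: GTGGTTGACAACG → Tm = 40°C (< 43°C)
First 14 bases: GTGGTTGACAACGG → Tm = 44°C (≥ 43°C)
Each additional base adds 2°C (A/T) or 4°C (G/C), so Tm is non-decreasing in n; n = 14 is the first length to reach 43°C.

n = 14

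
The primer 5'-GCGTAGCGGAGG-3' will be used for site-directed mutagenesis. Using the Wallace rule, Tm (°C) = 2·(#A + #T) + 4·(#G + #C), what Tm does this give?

42°C

Base counts: T=1, G=7, C=2, A=2
AT pairs contribute 3, GC pairs contribute 9.
Tm = 4·9 + 2·3 = 36 + 6 = 42°C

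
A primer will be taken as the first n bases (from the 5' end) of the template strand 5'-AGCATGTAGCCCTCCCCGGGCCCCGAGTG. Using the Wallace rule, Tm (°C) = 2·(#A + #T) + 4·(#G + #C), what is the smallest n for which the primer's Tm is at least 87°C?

n = 25

First 24 bases: AGCATGTAGCCCTCCCCGGGCCCC → Tm = 84°C (< 87°C)
First 25 bases: AGCATGTAGCCCTCCCCGGGCCCCG → Tm = 88°C (≥ 87°C)
Since every base adds ≥2°C, Tm only increases with n, so the threshold is first crossed at n = 25.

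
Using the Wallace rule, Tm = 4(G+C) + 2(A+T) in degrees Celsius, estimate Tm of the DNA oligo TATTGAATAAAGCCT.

Scanning the sequence gives T=5, C=2, A=6, G=2.
So N_AT = 11 and N_GC = 4.
Tm = 2×11 + 4×4 = 38°C

38°C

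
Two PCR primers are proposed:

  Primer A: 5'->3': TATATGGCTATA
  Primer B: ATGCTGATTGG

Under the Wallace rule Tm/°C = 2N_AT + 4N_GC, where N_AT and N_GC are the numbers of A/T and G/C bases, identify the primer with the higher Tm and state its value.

Primer B, 32°C

Primer A: A+T=9, G+C=3 → Tm = 2(9)+4(3) = 30°C
Primer B: A+T=6, G+C=5 → Tm = 2(6)+4(5) = 32°C
30°C vs 32°C → primer B is higher.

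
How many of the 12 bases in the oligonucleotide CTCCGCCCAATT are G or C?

7

C=6, G=1, A=2, T=3
G+C = 1 + 6 = 7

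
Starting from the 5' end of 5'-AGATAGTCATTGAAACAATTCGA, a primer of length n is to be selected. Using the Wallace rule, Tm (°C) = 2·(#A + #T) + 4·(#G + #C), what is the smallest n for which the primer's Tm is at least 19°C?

n = 8

First 7 bases: AGATAGT → Tm = 18°C (< 19°C)
First 8 bases: AGATAGTC → Tm = 22°C (≥ 19°C)
Since every base adds ≥2°C, Tm only increases with n, so the threshold is first crossed at n = 8.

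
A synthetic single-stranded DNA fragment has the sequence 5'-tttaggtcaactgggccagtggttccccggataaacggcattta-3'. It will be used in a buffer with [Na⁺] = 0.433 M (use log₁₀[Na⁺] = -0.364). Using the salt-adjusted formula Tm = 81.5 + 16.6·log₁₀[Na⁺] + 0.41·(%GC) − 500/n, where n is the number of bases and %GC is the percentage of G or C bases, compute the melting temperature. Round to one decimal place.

Length n = 44. Scanning the sequence gives T=12, C=10, G=12, A=10.
G+C = 22, so %GC = 22/44 × 100 = 50%
Salt term: 16.6 × (-0.364) = -6.042
GC term: 0.41 × 50 = 20.5; length term: −500/44 = −11.364
Tm = 81.5 + (-6.042) + 20.5 − 11.364 = 84.594 → 84.6°C

84.6°C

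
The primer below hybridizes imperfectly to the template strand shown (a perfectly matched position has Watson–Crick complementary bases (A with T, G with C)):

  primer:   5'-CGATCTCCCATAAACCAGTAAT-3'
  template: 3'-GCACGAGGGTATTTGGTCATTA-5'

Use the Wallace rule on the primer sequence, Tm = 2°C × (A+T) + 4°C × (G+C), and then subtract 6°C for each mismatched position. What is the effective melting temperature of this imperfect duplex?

Primer base counts: A=8, T=5, G=2, C=7 → A+T=13, G+C=9
Perfect-match Tm = 2(13) + 4(9) = 26 + 36 = 62°C
Mismatches (positions where the bases are not complementary): 2 (at positions 3, 4)
Effective Tm = 62 − 2×6 = 62 − 12 = 50°C

50°C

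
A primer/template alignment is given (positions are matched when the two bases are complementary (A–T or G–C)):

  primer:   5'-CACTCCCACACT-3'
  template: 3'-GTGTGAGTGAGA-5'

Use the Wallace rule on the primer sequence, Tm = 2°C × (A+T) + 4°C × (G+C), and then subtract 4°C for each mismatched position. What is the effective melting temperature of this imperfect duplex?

Primer base counts: A=3, T=2, G=0, C=7 → A+T=5, G+C=7
Perfect-match Tm = 2(5) + 4(7) = 10 + 28 = 38°C
Mismatches (positions where the bases are not complementary): 3 (at positions 4, 6, 10)
Effective Tm = 38 − 3×4 = 38 − 12 = 26°C

26°C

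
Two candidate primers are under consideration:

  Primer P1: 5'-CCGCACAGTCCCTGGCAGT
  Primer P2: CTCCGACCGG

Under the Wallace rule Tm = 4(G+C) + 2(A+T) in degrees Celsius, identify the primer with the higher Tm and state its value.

Primer P1: A+T=6, G+C=13 → Tm = 2(6)+4(13) = 64°C
Primer P2: A+T=2, G+C=8 → Tm = 2(2)+4(8) = 36°C
64°C vs 36°C → primer P1 is higher.

Primer P1, 64°C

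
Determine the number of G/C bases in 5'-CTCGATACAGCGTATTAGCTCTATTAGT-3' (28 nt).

Scanning the sequence gives G=5, T=10, A=7, C=6.
Total G or C: 5 + 6 = 11

11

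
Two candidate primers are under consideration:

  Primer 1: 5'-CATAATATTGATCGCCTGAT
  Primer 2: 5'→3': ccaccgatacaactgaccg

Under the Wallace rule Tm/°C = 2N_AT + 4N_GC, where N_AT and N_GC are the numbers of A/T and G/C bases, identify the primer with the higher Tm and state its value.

Primer 2, 60°C

Primer 1: A+T=13, G+C=7 → Tm = 2(13)+4(7) = 54°C
Primer 2: A+T=8, G+C=11 → Tm = 2(8)+4(11) = 60°C
54°C vs 60°C → primer 2 is higher.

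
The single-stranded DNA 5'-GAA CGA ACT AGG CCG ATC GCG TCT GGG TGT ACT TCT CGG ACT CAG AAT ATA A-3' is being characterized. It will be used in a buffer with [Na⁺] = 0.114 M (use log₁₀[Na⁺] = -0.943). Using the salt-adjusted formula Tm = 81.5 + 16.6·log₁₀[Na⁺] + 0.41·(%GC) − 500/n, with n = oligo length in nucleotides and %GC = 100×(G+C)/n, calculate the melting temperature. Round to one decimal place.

76.7°C

Length n = 52. A=14, T=12, G=14, C=12
G+C = 26, so %GC = 26/52 × 100 = 50%
Salt term: 16.6 × (-0.943) = -15.654
GC term: 0.41 × 50 = 20.5; length term: −500/52 = −9.615
Tm = 81.5 + (-15.654) + 20.5 − 9.615 = 76.731 → 76.7°C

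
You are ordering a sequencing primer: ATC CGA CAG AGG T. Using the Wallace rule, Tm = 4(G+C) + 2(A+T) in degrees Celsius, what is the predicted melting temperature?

T=2, C=3, A=4, G=4
AT pairs contribute 6, GC pairs contribute 7.
Tm = 4·7 + 2·6 = 28 + 12 = 40°C

40°C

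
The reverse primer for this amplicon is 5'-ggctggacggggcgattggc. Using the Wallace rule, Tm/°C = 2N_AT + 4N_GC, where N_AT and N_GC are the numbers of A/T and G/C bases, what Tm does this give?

Scanning the sequence gives C=4, T=3, A=2, G=11.
A+T = 5, G+C = 15
Tm = 2(5) + 4(15) = 10 + 60 = 70°C

70°C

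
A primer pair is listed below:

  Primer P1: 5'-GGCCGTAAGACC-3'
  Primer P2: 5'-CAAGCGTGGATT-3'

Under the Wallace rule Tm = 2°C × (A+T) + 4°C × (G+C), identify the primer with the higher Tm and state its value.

Primer P1: A+T=4, G+C=8 → Tm = 2(4)+4(8) = 40°C
Primer P2: A+T=6, G+C=6 → Tm = 2(6)+4(6) = 36°C
40°C vs 36°C → primer P1 is higher.

Primer P1, 40°C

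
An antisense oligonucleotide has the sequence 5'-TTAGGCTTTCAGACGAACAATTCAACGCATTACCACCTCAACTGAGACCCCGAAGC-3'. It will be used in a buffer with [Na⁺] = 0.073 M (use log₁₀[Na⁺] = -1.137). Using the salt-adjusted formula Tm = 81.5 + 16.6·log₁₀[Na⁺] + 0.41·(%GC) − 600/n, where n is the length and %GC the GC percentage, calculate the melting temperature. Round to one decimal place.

71.7°C

Length n = 56. Scanning the sequence gives T=11, G=9, C=18, A=18.
G+C = 27, so %GC = 27/56 × 100 = 48.214%
Salt term: 16.6 × (-1.137) = -18.874
GC term: 0.41 × 48.214 = 19.768; length term: −600/56 = −10.714
Tm = 81.5 + (-18.874) + 19.768 − 10.714 = 71.68 → 71.7°C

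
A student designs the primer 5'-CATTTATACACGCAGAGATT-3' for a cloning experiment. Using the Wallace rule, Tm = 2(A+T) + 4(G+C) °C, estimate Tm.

54°C

Scanning the sequence gives C=4, A=7, G=3, T=6.
AT pairs contribute 13, GC pairs contribute 7.
Tm = 2×13 + 4×7 = 54°C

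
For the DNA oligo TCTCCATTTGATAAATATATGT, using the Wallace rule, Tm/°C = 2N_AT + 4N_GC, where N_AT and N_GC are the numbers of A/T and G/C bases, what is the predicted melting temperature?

54°C

C=3, A=7, G=2, T=10
A+T = 17, G+C = 5
Tm = 2(17) + 4(5) = 34 + 20 = 54°C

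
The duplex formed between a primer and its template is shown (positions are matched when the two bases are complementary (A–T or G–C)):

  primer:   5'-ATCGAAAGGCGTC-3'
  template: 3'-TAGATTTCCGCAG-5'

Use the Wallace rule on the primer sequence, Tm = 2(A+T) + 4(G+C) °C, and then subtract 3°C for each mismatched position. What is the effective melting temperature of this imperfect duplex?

37°C

Primer base counts: A=4, T=2, G=4, C=3 → A+T=6, G+C=7
Perfect-match Tm = 2(6) + 4(7) = 12 + 28 = 40°C
Mismatches (positions where the bases are not complementary): 1 (at position 4)
Effective Tm = 40 − 1×3 = 40 − 3 = 37°C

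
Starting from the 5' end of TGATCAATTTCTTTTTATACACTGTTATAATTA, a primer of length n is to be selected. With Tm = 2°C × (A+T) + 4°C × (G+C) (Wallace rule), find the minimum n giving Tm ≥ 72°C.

First 29 bases: TGATCAATTTCTTTTTATACACTGTTATA → Tm = 70°C (< 72°C)
First 30 bases: TGATCAATTTCTTTTTATACACTGTTATAA → Tm = 72°C (≥ 72°C)
Each additional base adds 2°C (A/T) or 4°C (G/C), so Tm is non-decreasing in n; n = 30 is the first length to reach 72°C.

n = 30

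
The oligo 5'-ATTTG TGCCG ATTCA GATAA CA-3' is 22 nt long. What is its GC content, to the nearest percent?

36%

Base counts: T=7, G=4, C=4, A=7
G+C = 4 + 4 = 8 out of 22 bases
%GC = 8/22 × 100 = 36.36% ≈ 36%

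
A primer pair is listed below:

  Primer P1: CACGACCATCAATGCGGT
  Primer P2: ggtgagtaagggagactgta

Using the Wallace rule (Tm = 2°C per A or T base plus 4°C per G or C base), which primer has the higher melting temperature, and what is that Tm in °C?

Primer P2, 60°C

Primer P1: A+T=8, G+C=10 → Tm = 2(8)+4(10) = 56°C
Primer P2: A+T=10, G+C=10 → Tm = 2(10)+4(10) = 60°C
56°C vs 60°C → primer P2 is higher.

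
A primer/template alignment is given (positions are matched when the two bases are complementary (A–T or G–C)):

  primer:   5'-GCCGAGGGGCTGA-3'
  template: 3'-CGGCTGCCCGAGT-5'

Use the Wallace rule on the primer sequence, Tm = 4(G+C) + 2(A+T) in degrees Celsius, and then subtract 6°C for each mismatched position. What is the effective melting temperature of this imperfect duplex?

Primer base counts: A=2, T=1, G=7, C=3 → A+T=3, G+C=10
Perfect-match Tm = 2(3) + 4(10) = 6 + 40 = 46°C
Mismatches (positions where the bases are not complementary): 2 (at positions 6, 12)
Effective Tm = 46 − 2×6 = 46 − 12 = 34°C

34°C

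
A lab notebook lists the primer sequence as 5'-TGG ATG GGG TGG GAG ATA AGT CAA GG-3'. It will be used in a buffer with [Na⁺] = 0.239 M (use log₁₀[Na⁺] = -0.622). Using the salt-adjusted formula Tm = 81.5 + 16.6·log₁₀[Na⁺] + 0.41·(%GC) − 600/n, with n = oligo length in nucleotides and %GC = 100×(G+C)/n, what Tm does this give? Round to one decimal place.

Length n = 26. Scanning the sequence gives G=13, T=5, A=7, C=1.
G+C = 14, so %GC = 14/26 × 100 = 53.846%
Salt term: 16.6 × (-0.622) = -10.325
GC term: 0.41 × 53.846 = 22.077; length term: −600/26 = −23.077
Tm = 81.5 + (-10.325) + 22.077 − 23.077 = 70.175 → 70.2°C

70.2°C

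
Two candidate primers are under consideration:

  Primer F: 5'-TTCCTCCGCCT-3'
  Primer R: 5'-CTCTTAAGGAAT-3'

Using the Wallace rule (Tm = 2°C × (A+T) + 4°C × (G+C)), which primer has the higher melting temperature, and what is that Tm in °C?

Primer F: A+T=4, G+C=7 → Tm = 2(4)+4(7) = 36°C
Primer R: A+T=8, G+C=4 → Tm = 2(8)+4(4) = 32°C
36°C vs 32°C → primer F is higher.

Primer F, 36°C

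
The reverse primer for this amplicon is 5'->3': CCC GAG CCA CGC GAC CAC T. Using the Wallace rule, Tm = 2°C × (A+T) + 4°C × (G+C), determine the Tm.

Base counts: A=4, C=10, G=4, T=1
A+T = 5, G+C = 14
Tm = 2×5 + 4×14 = 66°C

66°C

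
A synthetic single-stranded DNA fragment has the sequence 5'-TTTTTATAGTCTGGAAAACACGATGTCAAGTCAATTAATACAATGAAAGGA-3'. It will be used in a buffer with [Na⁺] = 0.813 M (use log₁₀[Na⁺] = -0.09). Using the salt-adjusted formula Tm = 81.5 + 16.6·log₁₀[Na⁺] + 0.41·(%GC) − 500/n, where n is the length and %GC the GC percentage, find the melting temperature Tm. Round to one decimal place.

Length n = 51. C=6, A=21, T=15, G=9
G+C = 15, so %GC = 15/51 × 100 = 29.412%
Salt term: 16.6 × (-0.09) = -1.494
GC term: 0.41 × 29.412 = 12.059; length term: −500/51 = −9.804
Tm = 81.5 + (-1.494) + 12.059 − 9.804 = 82.261 → 82.3°C

82.3°C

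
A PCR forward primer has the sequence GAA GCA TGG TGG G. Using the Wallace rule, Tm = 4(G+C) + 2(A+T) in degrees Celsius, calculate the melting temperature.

Base counts: C=1, G=7, T=2, A=3
So N_AT = 5 and N_GC = 8.
Tm = 2×5 + 4×8 = 42°C

42°C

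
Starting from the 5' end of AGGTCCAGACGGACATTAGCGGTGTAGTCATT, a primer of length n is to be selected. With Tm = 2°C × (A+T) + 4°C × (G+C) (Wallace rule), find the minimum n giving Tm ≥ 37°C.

n = 12

First 11 bases: AGGTCCAGACG → Tm = 36°C (< 37°C)
First 12 bases: AGGTCCAGACGG → Tm = 40°C (≥ 37°C)
Since every base adds ≥2°C, Tm only increases with n, so the threshold is first crossed at n = 12.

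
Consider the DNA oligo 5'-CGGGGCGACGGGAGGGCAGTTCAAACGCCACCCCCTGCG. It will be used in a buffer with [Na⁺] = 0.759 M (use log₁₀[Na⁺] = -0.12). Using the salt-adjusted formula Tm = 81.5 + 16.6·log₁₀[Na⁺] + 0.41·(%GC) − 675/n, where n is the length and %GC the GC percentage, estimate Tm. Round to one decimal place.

92.7°C

Length n = 39. A=7, T=3, C=14, G=15
G+C = 29, so %GC = 29/39 × 100 = 74.359%
Salt term: 16.6 × (-0.12) = -1.992
GC term: 0.41 × 74.359 = 30.487; length term: −675/39 = −17.308
Tm = 81.5 + (-1.992) + 30.487 − 17.308 = 92.687 → 92.7°C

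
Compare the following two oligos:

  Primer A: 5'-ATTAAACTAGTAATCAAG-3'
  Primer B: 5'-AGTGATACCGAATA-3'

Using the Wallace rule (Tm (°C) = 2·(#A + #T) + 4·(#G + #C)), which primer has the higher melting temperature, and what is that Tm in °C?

Primer A: A+T=14, G+C=4 → Tm = 2(14)+4(4) = 44°C
Primer B: A+T=9, G+C=5 → Tm = 2(9)+4(5) = 38°C
44°C vs 38°C → primer A is higher.

Primer A, 44°C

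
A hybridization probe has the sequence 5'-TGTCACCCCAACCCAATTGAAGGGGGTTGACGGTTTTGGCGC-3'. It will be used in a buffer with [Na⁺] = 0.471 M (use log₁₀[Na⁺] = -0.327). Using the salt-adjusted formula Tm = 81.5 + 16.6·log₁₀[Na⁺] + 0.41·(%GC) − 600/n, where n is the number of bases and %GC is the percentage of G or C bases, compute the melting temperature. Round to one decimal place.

85.2°C

Length n = 42. A=8, T=10, G=13, C=11
G+C = 24, so %GC = 24/42 × 100 = 57.143%
Salt term: 16.6 × (-0.327) = -5.428
GC term: 0.41 × 57.143 = 23.429; length term: −600/42 = −14.286
Tm = 81.5 + (-5.428) + 23.429 − 14.286 = 85.215 → 85.2°C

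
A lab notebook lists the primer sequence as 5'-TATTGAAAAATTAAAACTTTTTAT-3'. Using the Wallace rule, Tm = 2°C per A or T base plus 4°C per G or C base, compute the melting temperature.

52°C

A=11, T=11, C=1, G=1
AT pairs contribute 22, GC pairs contribute 2.
Tm = 2(22) + 4(2) = 44 + 8 = 52°C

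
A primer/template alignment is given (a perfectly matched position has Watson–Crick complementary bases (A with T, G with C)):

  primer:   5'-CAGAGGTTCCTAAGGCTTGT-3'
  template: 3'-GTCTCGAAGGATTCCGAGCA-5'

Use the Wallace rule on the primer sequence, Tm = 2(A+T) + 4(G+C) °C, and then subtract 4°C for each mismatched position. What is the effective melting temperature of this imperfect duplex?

Primer base counts: A=4, T=6, G=6, C=4 → A+T=10, G+C=10
Perfect-match Tm = 2(10) + 4(10) = 20 + 40 = 60°C
Mismatches (positions where the bases are not complementary): 2 (at positions 6, 18)
Effective Tm = 60 − 2×4 = 60 − 8 = 52°C

52°C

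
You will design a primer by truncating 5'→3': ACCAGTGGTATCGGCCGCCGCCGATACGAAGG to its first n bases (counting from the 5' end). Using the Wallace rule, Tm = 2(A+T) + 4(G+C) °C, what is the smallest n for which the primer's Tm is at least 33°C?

n = 12

First 11 bases: ACCAGTGGTAT → Tm = 32°C (< 33°C)
First 12 bases: ACCAGTGGTATC → Tm = 36°C (≥ 33°C)
Since every base adds ≥2°C, Tm only increases with n, so the threshold is first crossed at n = 12.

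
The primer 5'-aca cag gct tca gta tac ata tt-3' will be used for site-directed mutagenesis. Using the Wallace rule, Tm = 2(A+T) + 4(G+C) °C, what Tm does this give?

62°C

Base counts: A=8, T=7, C=5, G=3
So N_AT = 15 and N_GC = 8.
Tm = 2(15) + 4(8) = 30 + 32 = 62°C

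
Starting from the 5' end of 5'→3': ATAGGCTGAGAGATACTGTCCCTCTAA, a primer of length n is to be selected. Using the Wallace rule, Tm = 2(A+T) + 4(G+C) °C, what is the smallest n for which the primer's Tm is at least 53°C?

n = 19

First 18 bases: ATAGGCTGAGAGATACTG → Tm = 52°C (< 53°C)
First 19 bases: ATAGGCTGAGAGATACTGT → Tm = 54°C (≥ 53°C)
Since every base adds ≥2°C, Tm only increases with n, so the threshold is first crossed at n = 19.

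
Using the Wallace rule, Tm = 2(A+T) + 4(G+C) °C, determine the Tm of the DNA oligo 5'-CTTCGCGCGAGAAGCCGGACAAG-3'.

Scanning the sequence gives A=6, G=8, C=7, T=2.
So N_AT = 8 and N_GC = 15.
Tm = 2(8) + 4(15) = 16 + 60 = 76°C

76°C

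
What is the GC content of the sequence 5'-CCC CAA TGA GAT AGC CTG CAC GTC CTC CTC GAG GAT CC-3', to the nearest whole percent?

61%

Counting bases: C=15, T=7, A=8, G=8
G+C = 8 + 15 = 23 out of 38 bases
%GC = 23/38 × 100 = 60.53% ≈ 61%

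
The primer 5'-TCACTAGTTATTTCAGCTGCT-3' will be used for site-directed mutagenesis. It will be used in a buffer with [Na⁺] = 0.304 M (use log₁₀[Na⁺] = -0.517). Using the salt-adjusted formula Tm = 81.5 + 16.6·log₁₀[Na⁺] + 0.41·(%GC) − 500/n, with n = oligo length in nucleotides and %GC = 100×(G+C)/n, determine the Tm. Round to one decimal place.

64.7°C

Length n = 21. Counting bases: A=4, C=5, T=9, G=3
G+C = 8, so %GC = 8/21 × 100 = 38.095%
Salt term: 16.6 × (-0.517) = -8.582
GC term: 0.41 × 38.095 = 15.619; length term: −500/21 = −23.81
Tm = 81.5 + (-8.582) + 15.619 − 23.81 = 64.727 → 64.7°C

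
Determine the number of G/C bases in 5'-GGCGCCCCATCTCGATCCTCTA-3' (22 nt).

Base counts: G=4, C=10, T=5, A=3
Total G or C: 4 + 10 = 14

14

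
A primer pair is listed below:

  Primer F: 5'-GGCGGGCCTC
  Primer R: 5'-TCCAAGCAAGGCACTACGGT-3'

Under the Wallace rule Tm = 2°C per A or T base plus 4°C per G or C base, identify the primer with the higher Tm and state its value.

Primer F: A+T=1, G+C=9 → Tm = 2(1)+4(9) = 38°C
Primer R: A+T=9, G+C=11 → Tm = 2(9)+4(11) = 62°C
38°C vs 62°C → primer R is higher.

Primer R, 62°C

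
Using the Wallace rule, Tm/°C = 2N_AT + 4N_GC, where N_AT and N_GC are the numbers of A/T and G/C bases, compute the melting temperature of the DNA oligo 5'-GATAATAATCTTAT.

Base counts: A=6, G=1, C=1, T=6
So N_AT = 12 and N_GC = 2.
Tm = 2×12 + 4×2 = 32°C

32°C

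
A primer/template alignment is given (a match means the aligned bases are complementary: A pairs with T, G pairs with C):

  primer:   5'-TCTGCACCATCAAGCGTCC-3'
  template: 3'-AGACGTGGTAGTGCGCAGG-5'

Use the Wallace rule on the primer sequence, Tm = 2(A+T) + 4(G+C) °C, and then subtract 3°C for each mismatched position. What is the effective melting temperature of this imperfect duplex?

Primer base counts: A=4, T=4, G=3, C=8 → A+T=8, G+C=11
Perfect-match Tm = 2(8) + 4(11) = 16 + 44 = 60°C
Mismatches (positions where the bases are not complementary): 1 (at position 13)
Effective Tm = 60 − 1×3 = 60 − 3 = 57°C

57°C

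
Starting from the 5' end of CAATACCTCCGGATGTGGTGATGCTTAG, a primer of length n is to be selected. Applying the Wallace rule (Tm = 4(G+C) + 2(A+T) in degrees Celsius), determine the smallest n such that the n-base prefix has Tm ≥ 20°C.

First 6 bases: CAATAC → Tm = 16°C (< 20°C)
First 7 bases: CAATACC → Tm = 20°C (≥ 20°C)
Each additional base adds 2°C (A/T) or 4°C (G/C), so Tm is non-decreasing in n; n = 7 is the first length to reach 20°C.

n = 7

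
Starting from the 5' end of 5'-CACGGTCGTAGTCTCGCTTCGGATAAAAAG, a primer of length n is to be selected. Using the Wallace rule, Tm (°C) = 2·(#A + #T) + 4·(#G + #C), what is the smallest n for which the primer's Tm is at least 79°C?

First 25 bases: CACGGTCGTAGTCTCGCTTCGGATA → Tm = 78°C (< 79°C)
First 26 bases: CACGGTCGTAGTCTCGCTTCGGATAA → Tm = 80°C (≥ 79°C)
Each additional base adds 2°C (A/T) or 4°C (G/C), so Tm is non-decreasing in n; n = 26 is the first length to reach 79°C.

n = 26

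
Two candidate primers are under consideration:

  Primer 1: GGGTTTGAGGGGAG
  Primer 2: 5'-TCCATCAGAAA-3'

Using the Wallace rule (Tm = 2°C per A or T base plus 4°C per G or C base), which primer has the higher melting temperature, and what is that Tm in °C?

Primer 1: A+T=5, G+C=9 → Tm = 2(5)+4(9) = 46°C
Primer 2: A+T=7, G+C=4 → Tm = 2(7)+4(4) = 30°C
46°C vs 30°C → primer 1 is higher.

Primer 1, 46°C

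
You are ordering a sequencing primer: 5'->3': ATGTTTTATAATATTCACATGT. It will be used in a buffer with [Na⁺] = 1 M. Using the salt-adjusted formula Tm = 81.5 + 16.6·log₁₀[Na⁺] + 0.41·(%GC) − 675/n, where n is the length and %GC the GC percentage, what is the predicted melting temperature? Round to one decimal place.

Length n = 22. A=7, T=11, C=2, G=2
G+C = 4, so %GC = 4/22 × 100 = 18.182%
Salt term: 16.6 × (0) = 0
GC term: 0.41 × 18.182 = 7.455; length term: −675/22 = −30.682
Tm = 81.5 + (0) + 7.455 − 30.682 = 58.273 → 58.3°C

58.3°C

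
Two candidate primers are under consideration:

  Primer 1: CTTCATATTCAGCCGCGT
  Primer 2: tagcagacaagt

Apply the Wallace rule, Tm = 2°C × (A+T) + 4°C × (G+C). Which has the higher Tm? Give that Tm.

Primer 1: A+T=9, G+C=9 → Tm = 2(9)+4(9) = 54°C
Primer 2: A+T=7, G+C=5 → Tm = 2(7)+4(5) = 34°C
54°C vs 34°C → primer 1 is higher.

Primer 1, 54°C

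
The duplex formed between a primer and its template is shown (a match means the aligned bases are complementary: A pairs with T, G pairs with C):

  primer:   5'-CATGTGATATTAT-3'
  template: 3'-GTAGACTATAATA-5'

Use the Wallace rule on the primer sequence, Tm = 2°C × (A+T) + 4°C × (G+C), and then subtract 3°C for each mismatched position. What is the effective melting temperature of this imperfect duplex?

29°C

Primer base counts: A=4, T=6, G=2, C=1 → A+T=10, G+C=3
Perfect-match Tm = 2(10) + 4(3) = 20 + 12 = 32°C
Mismatches (positions where the bases are not complementary): 1 (at position 4)
Effective Tm = 32 − 1×3 = 32 − 3 = 29°C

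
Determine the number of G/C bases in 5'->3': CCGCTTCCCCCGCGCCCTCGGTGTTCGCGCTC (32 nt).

25

A=0, G=8, C=17, T=7
G+C = 8 + 17 = 25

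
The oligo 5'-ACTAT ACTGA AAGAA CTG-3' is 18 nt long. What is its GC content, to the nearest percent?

33%

Counting bases: G=3, A=8, T=4, C=3
G+C = 3 + 3 = 6 out of 18 bases
%GC = 6/18 × 100 = 33.33% ≈ 33%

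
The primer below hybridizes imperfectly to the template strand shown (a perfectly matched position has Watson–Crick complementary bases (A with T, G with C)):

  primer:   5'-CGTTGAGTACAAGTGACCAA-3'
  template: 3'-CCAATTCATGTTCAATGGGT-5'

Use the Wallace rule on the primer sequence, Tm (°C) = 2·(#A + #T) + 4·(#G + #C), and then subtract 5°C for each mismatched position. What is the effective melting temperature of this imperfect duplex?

Primer base counts: A=7, T=4, G=5, C=4 → A+T=11, G+C=9
Perfect-match Tm = 2(11) + 4(9) = 22 + 36 = 58°C
Mismatches (positions where the bases are not complementary): 4 (at positions 1, 5, 15, 19)
Effective Tm = 58 − 4×5 = 58 − 20 = 38°C

38°C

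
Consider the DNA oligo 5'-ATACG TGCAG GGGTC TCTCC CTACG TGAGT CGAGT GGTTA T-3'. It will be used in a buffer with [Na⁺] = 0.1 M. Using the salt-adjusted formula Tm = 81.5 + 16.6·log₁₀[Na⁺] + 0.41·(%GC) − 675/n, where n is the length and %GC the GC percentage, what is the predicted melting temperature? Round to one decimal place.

70.4°C

Length n = 41. G=13, T=12, C=9, A=7
G+C = 22, so %GC = 22/41 × 100 = 53.659%
Salt term: 16.6 × (-1) = -16.6
GC term: 0.41 × 53.659 = 22; length term: −675/41 = −16.463
Tm = 81.5 + (-16.6) + 22 − 16.463 = 70.437 → 70.4°C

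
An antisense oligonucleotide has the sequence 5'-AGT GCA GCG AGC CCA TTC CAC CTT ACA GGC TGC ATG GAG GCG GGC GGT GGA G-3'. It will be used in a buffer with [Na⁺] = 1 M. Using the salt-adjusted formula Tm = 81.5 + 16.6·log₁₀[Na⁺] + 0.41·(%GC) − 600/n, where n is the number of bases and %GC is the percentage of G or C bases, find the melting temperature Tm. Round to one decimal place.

96.8°C

Length n = 52. Scanning the sequence gives T=8, C=14, A=10, G=20.
G+C = 34, so %GC = 34/52 × 100 = 65.385%
Salt term: 16.6 × (0) = 0
GC term: 0.41 × 65.385 = 26.808; length term: −600/52 = −11.538
Tm = 81.5 + (0) + 26.808 − 11.538 = 96.77 → 96.8°C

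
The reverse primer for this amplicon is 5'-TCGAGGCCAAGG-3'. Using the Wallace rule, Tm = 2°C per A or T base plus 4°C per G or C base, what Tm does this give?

Base counts: C=3, A=3, T=1, G=5
AT pairs contribute 4, GC pairs contribute 8.
Tm = 2(4) + 4(8) = 8 + 32 = 40°C

40°C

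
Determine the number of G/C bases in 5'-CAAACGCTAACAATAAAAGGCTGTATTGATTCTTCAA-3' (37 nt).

Base counts: C=7, G=5, A=15, T=10
G+C = 5 + 7 = 12

12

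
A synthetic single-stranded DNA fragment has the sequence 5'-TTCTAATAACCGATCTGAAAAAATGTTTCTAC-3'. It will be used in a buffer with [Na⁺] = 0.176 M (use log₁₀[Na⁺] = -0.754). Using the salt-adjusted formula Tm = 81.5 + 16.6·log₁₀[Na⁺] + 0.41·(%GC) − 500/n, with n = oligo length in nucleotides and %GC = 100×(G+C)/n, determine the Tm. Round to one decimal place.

Length n = 32. Scanning the sequence gives G=3, C=6, A=12, T=11.
G+C = 9, so %GC = 9/32 × 100 = 28.125%
Salt term: 16.6 × (-0.754) = -12.516
GC term: 0.41 × 28.125 = 11.531; length term: −500/32 = −15.625
Tm = 81.5 + (-12.516) + 11.531 − 15.625 = 64.89 → 64.9°C

64.9°C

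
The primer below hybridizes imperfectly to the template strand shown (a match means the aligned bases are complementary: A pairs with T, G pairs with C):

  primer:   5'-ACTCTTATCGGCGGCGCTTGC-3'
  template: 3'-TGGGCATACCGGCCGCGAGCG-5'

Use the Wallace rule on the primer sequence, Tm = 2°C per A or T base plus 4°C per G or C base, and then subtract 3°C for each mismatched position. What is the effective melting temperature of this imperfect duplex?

Primer base counts: A=2, T=6, G=6, C=7 → A+T=8, G+C=13
Perfect-match Tm = 2(8) + 4(13) = 16 + 52 = 68°C
Mismatches (positions where the bases are not complementary): 5 (at positions 3, 5, 9, 11, 19)
Effective Tm = 68 − 5×3 = 68 − 15 = 53°C

53°C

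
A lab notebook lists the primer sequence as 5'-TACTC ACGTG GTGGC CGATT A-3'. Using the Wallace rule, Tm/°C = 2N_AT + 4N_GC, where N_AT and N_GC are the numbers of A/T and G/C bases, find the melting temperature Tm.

64°C

C=5, A=4, T=6, G=6
AT pairs contribute 10, GC pairs contribute 11.
Tm = 4·11 + 2·10 = 44 + 20 = 64°C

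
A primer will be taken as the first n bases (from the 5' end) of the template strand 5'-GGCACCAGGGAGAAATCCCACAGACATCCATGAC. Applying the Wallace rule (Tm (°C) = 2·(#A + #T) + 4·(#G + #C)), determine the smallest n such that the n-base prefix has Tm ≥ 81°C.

First 25 bases: GGCACCAGGGAGAAATCCCACAGAC → Tm = 80°C (< 81°C)
First 26 bases: GGCACCAGGGAGAAATCCCACAGACA → Tm = 82°C (≥ 81°C)
Since every base adds ≥2°C, Tm only increases with n, so the threshold is first crossed at n = 26.

n = 26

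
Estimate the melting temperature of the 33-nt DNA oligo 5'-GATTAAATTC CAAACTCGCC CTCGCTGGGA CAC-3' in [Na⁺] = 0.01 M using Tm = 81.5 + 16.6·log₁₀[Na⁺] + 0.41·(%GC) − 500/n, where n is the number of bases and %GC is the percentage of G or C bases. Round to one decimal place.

54.3°C

Length n = 33. T=7, G=6, A=9, C=11
G+C = 17, so %GC = 17/33 × 100 = 51.515%
Salt term: 16.6 × (-2) = -33.2
GC term: 0.41 × 51.515 = 21.121; length term: −500/33 = −15.152
Tm = 81.5 + (-33.2) + 21.121 − 15.152 = 54.269 → 54.3°C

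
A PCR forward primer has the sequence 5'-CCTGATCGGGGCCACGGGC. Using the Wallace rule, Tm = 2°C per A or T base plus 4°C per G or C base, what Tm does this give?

68°C

Base counts: T=2, A=2, C=7, G=8
So N_AT = 4 and N_GC = 15.
Tm = 4·15 + 2·4 = 60 + 8 = 68°C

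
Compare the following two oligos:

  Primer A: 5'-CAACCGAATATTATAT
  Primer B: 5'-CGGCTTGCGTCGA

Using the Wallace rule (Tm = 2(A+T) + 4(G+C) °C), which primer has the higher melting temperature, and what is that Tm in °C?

Primer A: A+T=12, G+C=4 → Tm = 2(12)+4(4) = 40°C
Primer B: A+T=4, G+C=9 → Tm = 2(4)+4(9) = 44°C
40°C vs 44°C → primer B is higher.

Primer B, 44°C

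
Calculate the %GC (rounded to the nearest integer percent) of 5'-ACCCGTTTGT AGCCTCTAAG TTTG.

Counting bases: T=9, G=5, A=4, C=6
G+C = 5 + 6 = 11 out of 24 bases
%GC = 11/24 × 100 = 45.83% ≈ 46%

46%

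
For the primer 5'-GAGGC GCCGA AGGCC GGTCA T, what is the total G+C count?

15

Counting bases: T=2, C=6, G=9, A=4
Total G or C: 9 + 6 = 15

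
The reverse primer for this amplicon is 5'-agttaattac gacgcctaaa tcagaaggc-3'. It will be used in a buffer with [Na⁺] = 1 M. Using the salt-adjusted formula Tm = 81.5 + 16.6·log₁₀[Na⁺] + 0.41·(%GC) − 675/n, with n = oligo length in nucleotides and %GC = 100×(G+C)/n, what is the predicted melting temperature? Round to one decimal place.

75.2°C

Length n = 29. Counting bases: C=6, T=6, A=11, G=6
G+C = 12, so %GC = 12/29 × 100 = 41.379%
Salt term: 16.6 × (0) = 0
GC term: 0.41 × 41.379 = 16.965; length term: −675/29 = −23.276
Tm = 81.5 + (0) + 16.965 − 23.276 = 75.189 → 75.2°C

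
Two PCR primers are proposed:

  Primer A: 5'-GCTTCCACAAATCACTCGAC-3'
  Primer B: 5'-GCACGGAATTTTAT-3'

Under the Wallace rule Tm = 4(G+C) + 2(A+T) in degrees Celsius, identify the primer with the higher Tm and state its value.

Primer A: A+T=10, G+C=10 → Tm = 2(10)+4(10) = 60°C
Primer B: A+T=9, G+C=5 → Tm = 2(9)+4(5) = 38°C
60°C vs 38°C → primer A is higher.

Primer A, 60°C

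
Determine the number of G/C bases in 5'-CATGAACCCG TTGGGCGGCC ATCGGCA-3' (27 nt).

18

G=9, T=4, A=5, C=9
G+C = 9 + 9 = 18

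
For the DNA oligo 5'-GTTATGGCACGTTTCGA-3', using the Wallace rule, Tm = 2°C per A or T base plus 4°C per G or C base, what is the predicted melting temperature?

Base counts: G=5, C=3, T=6, A=3
AT pairs contribute 9, GC pairs contribute 8.
Tm = 4·8 + 2·9 = 32 + 18 = 50°C

50°C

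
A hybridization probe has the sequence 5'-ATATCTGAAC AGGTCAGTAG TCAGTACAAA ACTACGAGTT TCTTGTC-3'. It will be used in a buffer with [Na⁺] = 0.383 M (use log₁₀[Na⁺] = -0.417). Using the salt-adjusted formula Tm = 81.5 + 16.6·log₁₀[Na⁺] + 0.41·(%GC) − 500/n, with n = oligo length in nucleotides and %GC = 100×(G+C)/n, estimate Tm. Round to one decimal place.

79.6°C

Length n = 47. Counting bases: G=9, C=9, A=15, T=14
G+C = 18, so %GC = 18/47 × 100 = 38.298%
Salt term: 16.6 × (-0.417) = -6.922
GC term: 0.41 × 38.298 = 15.702; length term: −500/47 = −10.638
Tm = 81.5 + (-6.922) + 15.702 − 10.638 = 79.642 → 79.6°C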